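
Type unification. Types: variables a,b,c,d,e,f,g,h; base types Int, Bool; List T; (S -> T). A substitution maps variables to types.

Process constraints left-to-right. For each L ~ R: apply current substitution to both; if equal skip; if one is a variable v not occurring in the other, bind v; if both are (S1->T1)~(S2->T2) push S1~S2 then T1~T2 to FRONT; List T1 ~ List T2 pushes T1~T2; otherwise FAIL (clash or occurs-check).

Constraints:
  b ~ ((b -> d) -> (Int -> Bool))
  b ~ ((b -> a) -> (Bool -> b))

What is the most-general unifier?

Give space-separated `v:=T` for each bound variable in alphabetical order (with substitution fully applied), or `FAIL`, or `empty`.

step 1: unify b ~ ((b -> d) -> (Int -> Bool))  [subst: {-} | 1 pending]
  occurs-check fail: b in ((b -> d) -> (Int -> Bool))

Answer: FAIL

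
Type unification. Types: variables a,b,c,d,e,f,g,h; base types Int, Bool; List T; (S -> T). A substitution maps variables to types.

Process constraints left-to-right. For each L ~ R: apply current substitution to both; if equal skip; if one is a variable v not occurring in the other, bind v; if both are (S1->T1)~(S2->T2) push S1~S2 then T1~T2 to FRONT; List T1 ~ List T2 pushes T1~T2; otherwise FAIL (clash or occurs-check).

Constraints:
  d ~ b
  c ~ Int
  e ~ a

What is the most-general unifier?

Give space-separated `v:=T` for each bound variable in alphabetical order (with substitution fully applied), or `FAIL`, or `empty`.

Answer: c:=Int d:=b e:=a

Derivation:
step 1: unify d ~ b  [subst: {-} | 2 pending]
  bind d := b
step 2: unify c ~ Int  [subst: {d:=b} | 1 pending]
  bind c := Int
step 3: unify e ~ a  [subst: {d:=b, c:=Int} | 0 pending]
  bind e := a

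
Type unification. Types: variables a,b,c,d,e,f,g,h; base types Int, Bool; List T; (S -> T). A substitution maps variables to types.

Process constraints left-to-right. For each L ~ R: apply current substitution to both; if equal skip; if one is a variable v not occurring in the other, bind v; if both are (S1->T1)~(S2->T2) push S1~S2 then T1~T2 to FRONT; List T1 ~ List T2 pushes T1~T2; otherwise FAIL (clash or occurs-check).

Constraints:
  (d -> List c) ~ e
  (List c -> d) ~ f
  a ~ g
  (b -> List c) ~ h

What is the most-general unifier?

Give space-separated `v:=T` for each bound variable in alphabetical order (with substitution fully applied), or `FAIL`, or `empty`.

step 1: unify (d -> List c) ~ e  [subst: {-} | 3 pending]
  bind e := (d -> List c)
step 2: unify (List c -> d) ~ f  [subst: {e:=(d -> List c)} | 2 pending]
  bind f := (List c -> d)
step 3: unify a ~ g  [subst: {e:=(d -> List c), f:=(List c -> d)} | 1 pending]
  bind a := g
step 4: unify (b -> List c) ~ h  [subst: {e:=(d -> List c), f:=(List c -> d), a:=g} | 0 pending]
  bind h := (b -> List c)

Answer: a:=g e:=(d -> List c) f:=(List c -> d) h:=(b -> List c)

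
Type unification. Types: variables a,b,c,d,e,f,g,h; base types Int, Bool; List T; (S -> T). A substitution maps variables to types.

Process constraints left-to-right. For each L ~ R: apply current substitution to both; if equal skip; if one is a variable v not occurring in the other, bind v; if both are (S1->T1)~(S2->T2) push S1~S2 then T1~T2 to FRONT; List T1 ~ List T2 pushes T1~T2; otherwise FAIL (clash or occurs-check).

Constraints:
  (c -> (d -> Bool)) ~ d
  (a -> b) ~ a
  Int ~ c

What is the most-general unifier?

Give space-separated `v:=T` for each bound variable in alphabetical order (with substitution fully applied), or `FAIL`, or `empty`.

step 1: unify (c -> (d -> Bool)) ~ d  [subst: {-} | 2 pending]
  occurs-check fail

Answer: FAIL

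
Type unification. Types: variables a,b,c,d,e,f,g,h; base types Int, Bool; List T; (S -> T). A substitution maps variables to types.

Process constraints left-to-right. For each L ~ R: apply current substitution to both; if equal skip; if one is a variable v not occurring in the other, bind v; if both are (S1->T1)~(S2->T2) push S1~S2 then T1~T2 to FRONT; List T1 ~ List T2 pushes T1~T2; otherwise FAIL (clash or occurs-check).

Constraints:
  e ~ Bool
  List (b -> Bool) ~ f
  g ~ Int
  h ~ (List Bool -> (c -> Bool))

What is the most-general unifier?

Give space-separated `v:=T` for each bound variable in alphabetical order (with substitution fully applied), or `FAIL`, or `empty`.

Answer: e:=Bool f:=List (b -> Bool) g:=Int h:=(List Bool -> (c -> Bool))

Derivation:
step 1: unify e ~ Bool  [subst: {-} | 3 pending]
  bind e := Bool
step 2: unify List (b -> Bool) ~ f  [subst: {e:=Bool} | 2 pending]
  bind f := List (b -> Bool)
step 3: unify g ~ Int  [subst: {e:=Bool, f:=List (b -> Bool)} | 1 pending]
  bind g := Int
step 4: unify h ~ (List Bool -> (c -> Bool))  [subst: {e:=Bool, f:=List (b -> Bool), g:=Int} | 0 pending]
  bind h := (List Bool -> (c -> Bool))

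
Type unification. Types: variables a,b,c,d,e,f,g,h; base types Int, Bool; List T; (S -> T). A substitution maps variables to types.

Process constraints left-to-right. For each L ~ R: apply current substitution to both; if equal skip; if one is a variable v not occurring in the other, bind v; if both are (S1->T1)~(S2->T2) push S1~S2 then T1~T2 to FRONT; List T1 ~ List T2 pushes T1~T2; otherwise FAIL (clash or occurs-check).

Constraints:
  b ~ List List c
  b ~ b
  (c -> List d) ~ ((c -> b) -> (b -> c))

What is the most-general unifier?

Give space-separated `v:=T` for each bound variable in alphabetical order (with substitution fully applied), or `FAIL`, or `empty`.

step 1: unify b ~ List List c  [subst: {-} | 2 pending]
  bind b := List List c
step 2: unify List List c ~ List List c  [subst: {b:=List List c} | 1 pending]
  -> identical, skip
step 3: unify (c -> List d) ~ ((c -> List List c) -> (List List c -> c))  [subst: {b:=List List c} | 0 pending]
  -> decompose arrow: push c~(c -> List List c), List d~(List List c -> c)
step 4: unify c ~ (c -> List List c)  [subst: {b:=List List c} | 1 pending]
  occurs-check fail: c in (c -> List List c)

Answer: FAIL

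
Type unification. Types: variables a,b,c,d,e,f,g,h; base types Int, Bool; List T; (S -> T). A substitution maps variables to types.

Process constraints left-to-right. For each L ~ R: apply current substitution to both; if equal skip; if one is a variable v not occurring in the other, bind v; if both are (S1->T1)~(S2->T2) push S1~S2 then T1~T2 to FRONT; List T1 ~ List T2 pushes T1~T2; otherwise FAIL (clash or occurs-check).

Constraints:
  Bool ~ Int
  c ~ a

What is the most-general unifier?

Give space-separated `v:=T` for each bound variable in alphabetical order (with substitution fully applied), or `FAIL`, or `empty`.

step 1: unify Bool ~ Int  [subst: {-} | 1 pending]
  clash: Bool vs Int

Answer: FAIL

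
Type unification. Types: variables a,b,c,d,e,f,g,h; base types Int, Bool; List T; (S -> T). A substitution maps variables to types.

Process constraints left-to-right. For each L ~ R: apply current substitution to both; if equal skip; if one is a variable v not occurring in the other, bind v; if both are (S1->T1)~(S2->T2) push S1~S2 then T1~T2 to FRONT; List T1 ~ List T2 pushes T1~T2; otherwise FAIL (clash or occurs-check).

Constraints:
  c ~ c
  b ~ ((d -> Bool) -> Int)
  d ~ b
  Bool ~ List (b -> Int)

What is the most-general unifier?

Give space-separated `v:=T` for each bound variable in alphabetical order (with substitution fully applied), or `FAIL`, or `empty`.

step 1: unify c ~ c  [subst: {-} | 3 pending]
  -> identical, skip
step 2: unify b ~ ((d -> Bool) -> Int)  [subst: {-} | 2 pending]
  bind b := ((d -> Bool) -> Int)
step 3: unify d ~ ((d -> Bool) -> Int)  [subst: {b:=((d -> Bool) -> Int)} | 1 pending]
  occurs-check fail: d in ((d -> Bool) -> Int)

Answer: FAIL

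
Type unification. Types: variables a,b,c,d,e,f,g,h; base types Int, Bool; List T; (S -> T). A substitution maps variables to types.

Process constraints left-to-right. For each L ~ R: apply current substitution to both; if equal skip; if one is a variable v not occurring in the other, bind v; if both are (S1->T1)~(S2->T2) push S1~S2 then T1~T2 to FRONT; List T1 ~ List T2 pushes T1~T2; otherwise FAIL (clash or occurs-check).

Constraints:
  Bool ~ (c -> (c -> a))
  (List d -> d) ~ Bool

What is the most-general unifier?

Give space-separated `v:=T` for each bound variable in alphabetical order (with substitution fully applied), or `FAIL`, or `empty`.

step 1: unify Bool ~ (c -> (c -> a))  [subst: {-} | 1 pending]
  clash: Bool vs (c -> (c -> a))

Answer: FAIL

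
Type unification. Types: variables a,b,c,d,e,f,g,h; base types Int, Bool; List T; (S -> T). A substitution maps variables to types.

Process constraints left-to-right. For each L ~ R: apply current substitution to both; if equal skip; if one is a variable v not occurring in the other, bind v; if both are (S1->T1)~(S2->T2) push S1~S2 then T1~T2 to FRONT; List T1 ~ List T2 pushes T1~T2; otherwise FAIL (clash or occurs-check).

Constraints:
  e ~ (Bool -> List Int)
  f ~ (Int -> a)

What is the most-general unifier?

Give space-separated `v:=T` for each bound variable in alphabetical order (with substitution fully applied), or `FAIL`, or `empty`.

Answer: e:=(Bool -> List Int) f:=(Int -> a)

Derivation:
step 1: unify e ~ (Bool -> List Int)  [subst: {-} | 1 pending]
  bind e := (Bool -> List Int)
step 2: unify f ~ (Int -> a)  [subst: {e:=(Bool -> List Int)} | 0 pending]
  bind f := (Int -> a)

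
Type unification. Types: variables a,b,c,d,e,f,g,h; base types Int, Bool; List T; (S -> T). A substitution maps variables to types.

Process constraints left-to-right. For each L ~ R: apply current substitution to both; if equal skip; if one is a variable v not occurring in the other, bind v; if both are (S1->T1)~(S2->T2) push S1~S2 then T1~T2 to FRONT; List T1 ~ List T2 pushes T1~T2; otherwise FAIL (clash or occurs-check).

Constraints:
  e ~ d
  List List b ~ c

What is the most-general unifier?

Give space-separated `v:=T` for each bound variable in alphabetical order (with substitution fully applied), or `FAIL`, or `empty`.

Answer: c:=List List b e:=d

Derivation:
step 1: unify e ~ d  [subst: {-} | 1 pending]
  bind e := d
step 2: unify List List b ~ c  [subst: {e:=d} | 0 pending]
  bind c := List List b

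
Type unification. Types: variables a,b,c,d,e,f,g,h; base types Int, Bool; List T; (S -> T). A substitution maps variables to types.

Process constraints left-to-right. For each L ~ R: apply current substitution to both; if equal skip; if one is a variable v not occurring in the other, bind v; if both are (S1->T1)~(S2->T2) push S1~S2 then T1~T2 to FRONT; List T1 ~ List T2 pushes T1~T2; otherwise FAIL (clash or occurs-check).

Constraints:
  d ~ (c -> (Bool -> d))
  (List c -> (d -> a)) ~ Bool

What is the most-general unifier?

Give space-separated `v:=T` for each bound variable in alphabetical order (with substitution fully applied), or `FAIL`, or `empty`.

Answer: FAIL

Derivation:
step 1: unify d ~ (c -> (Bool -> d))  [subst: {-} | 1 pending]
  occurs-check fail: d in (c -> (Bool -> d))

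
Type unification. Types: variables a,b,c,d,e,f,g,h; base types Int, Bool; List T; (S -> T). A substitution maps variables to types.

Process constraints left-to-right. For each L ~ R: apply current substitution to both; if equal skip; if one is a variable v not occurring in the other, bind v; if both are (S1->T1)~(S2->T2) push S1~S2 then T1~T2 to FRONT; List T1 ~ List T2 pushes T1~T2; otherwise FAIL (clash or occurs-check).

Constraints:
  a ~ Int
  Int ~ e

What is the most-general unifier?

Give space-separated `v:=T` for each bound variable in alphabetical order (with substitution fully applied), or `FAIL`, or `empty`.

Answer: a:=Int e:=Int

Derivation:
step 1: unify a ~ Int  [subst: {-} | 1 pending]
  bind a := Int
step 2: unify Int ~ e  [subst: {a:=Int} | 0 pending]
  bind e := Int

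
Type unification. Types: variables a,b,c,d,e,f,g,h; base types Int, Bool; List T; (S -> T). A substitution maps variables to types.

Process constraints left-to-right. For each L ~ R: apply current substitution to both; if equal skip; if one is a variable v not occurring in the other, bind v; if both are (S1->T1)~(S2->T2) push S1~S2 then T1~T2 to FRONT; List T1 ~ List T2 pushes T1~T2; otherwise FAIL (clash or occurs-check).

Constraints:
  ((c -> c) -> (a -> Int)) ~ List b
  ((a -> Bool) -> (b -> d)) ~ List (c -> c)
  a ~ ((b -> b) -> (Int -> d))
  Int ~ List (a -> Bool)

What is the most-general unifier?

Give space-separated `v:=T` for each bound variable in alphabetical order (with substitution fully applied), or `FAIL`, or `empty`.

Answer: FAIL

Derivation:
step 1: unify ((c -> c) -> (a -> Int)) ~ List b  [subst: {-} | 3 pending]
  clash: ((c -> c) -> (a -> Int)) vs List b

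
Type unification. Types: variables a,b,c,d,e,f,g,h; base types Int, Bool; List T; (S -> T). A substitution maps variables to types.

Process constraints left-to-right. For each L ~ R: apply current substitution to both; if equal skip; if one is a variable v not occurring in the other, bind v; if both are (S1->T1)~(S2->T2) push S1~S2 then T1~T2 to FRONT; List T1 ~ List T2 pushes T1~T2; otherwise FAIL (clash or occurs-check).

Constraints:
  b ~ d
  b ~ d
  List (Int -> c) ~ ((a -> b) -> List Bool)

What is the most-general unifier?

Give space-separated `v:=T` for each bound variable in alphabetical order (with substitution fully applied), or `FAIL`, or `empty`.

Answer: FAIL

Derivation:
step 1: unify b ~ d  [subst: {-} | 2 pending]
  bind b := d
step 2: unify d ~ d  [subst: {b:=d} | 1 pending]
  -> identical, skip
step 3: unify List (Int -> c) ~ ((a -> d) -> List Bool)  [subst: {b:=d} | 0 pending]
  clash: List (Int -> c) vs ((a -> d) -> List Bool)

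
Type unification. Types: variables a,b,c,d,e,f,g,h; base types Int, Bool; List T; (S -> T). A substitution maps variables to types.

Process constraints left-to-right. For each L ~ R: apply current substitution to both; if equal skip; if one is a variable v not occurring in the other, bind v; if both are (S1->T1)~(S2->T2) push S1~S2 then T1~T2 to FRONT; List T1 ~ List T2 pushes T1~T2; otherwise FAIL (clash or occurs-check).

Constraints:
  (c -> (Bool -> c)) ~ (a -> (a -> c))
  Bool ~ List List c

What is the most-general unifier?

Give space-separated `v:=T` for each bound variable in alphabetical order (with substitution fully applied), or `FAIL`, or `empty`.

Answer: FAIL

Derivation:
step 1: unify (c -> (Bool -> c)) ~ (a -> (a -> c))  [subst: {-} | 1 pending]
  -> decompose arrow: push c~a, (Bool -> c)~(a -> c)
step 2: unify c ~ a  [subst: {-} | 2 pending]
  bind c := a
step 3: unify (Bool -> a) ~ (a -> a)  [subst: {c:=a} | 1 pending]
  -> decompose arrow: push Bool~a, a~a
step 4: unify Bool ~ a  [subst: {c:=a} | 2 pending]
  bind a := Bool
step 5: unify Bool ~ Bool  [subst: {c:=a, a:=Bool} | 1 pending]
  -> identical, skip
step 6: unify Bool ~ List List Bool  [subst: {c:=a, a:=Bool} | 0 pending]
  clash: Bool vs List List Bool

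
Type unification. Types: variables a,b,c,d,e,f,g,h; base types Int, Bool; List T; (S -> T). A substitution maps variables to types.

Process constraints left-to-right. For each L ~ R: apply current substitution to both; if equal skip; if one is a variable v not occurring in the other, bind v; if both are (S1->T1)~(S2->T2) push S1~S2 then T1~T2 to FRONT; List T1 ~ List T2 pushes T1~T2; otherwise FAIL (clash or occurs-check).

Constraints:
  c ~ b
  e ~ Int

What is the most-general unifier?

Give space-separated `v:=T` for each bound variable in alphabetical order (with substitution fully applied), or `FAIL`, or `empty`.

step 1: unify c ~ b  [subst: {-} | 1 pending]
  bind c := b
step 2: unify e ~ Int  [subst: {c:=b} | 0 pending]
  bind e := Int

Answer: c:=b e:=Int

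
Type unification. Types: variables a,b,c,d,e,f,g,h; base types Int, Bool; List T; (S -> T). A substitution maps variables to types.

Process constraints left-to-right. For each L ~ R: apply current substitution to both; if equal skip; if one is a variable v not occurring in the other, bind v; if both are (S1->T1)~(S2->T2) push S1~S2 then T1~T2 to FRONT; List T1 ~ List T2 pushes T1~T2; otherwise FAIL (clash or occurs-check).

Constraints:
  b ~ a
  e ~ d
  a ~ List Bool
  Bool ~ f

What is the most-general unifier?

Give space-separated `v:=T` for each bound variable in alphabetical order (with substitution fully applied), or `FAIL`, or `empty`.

step 1: unify b ~ a  [subst: {-} | 3 pending]
  bind b := a
step 2: unify e ~ d  [subst: {b:=a} | 2 pending]
  bind e := d
step 3: unify a ~ List Bool  [subst: {b:=a, e:=d} | 1 pending]
  bind a := List Bool
step 4: unify Bool ~ f  [subst: {b:=a, e:=d, a:=List Bool} | 0 pending]
  bind f := Bool

Answer: a:=List Bool b:=List Bool e:=d f:=Bool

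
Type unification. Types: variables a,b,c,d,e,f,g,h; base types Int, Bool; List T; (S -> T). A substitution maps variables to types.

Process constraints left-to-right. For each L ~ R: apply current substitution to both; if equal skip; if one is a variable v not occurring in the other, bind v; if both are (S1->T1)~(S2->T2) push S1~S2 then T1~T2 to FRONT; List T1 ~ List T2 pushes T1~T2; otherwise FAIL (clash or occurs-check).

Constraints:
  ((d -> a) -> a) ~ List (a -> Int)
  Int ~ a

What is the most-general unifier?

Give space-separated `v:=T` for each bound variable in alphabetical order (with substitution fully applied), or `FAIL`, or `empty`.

Answer: FAIL

Derivation:
step 1: unify ((d -> a) -> a) ~ List (a -> Int)  [subst: {-} | 1 pending]
  clash: ((d -> a) -> a) vs List (a -> Int)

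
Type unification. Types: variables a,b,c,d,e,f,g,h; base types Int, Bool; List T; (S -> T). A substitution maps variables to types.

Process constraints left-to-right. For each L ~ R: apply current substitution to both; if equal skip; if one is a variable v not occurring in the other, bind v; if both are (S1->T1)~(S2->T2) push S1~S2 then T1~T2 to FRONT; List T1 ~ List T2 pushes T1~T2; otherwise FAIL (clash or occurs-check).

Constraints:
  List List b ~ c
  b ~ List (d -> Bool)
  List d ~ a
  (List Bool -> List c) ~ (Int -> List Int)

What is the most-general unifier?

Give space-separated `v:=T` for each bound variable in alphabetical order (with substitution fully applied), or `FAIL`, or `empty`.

step 1: unify List List b ~ c  [subst: {-} | 3 pending]
  bind c := List List b
step 2: unify b ~ List (d -> Bool)  [subst: {c:=List List b} | 2 pending]
  bind b := List (d -> Bool)
step 3: unify List d ~ a  [subst: {c:=List List b, b:=List (d -> Bool)} | 1 pending]
  bind a := List d
step 4: unify (List Bool -> List List List List (d -> Bool)) ~ (Int -> List Int)  [subst: {c:=List List b, b:=List (d -> Bool), a:=List d} | 0 pending]
  -> decompose arrow: push List Bool~Int, List List List List (d -> Bool)~List Int
step 5: unify List Bool ~ Int  [subst: {c:=List List b, b:=List (d -> Bool), a:=List d} | 1 pending]
  clash: List Bool vs Int

Answer: FAIL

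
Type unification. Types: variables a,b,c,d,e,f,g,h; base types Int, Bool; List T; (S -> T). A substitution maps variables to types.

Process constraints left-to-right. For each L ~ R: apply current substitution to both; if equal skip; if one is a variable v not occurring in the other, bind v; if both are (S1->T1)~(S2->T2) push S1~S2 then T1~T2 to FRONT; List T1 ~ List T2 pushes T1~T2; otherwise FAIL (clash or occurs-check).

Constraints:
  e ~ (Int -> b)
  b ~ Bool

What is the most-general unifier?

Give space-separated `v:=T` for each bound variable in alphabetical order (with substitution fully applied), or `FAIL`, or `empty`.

Answer: b:=Bool e:=(Int -> Bool)

Derivation:
step 1: unify e ~ (Int -> b)  [subst: {-} | 1 pending]
  bind e := (Int -> b)
step 2: unify b ~ Bool  [subst: {e:=(Int -> b)} | 0 pending]
  bind b := Bool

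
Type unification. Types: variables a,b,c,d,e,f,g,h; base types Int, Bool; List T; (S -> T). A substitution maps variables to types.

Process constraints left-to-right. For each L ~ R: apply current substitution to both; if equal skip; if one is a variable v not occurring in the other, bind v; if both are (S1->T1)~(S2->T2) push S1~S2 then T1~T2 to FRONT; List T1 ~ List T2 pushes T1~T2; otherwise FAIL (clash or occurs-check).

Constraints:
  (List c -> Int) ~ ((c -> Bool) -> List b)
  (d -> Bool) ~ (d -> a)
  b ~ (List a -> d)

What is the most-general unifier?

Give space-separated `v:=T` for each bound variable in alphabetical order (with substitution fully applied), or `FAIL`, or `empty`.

step 1: unify (List c -> Int) ~ ((c -> Bool) -> List b)  [subst: {-} | 2 pending]
  -> decompose arrow: push List c~(c -> Bool), Int~List b
step 2: unify List c ~ (c -> Bool)  [subst: {-} | 3 pending]
  clash: List c vs (c -> Bool)

Answer: FAIL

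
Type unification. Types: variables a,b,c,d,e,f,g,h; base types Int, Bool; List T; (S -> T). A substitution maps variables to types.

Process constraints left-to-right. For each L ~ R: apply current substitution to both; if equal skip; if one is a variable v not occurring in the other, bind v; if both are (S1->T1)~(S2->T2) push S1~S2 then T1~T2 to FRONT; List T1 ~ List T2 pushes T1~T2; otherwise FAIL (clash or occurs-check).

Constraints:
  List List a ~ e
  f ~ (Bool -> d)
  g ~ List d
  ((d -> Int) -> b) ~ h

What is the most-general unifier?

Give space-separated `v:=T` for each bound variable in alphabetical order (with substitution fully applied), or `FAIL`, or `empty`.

step 1: unify List List a ~ e  [subst: {-} | 3 pending]
  bind e := List List a
step 2: unify f ~ (Bool -> d)  [subst: {e:=List List a} | 2 pending]
  bind f := (Bool -> d)
step 3: unify g ~ List d  [subst: {e:=List List a, f:=(Bool -> d)} | 1 pending]
  bind g := List d
step 4: unify ((d -> Int) -> b) ~ h  [subst: {e:=List List a, f:=(Bool -> d), g:=List d} | 0 pending]
  bind h := ((d -> Int) -> b)

Answer: e:=List List a f:=(Bool -> d) g:=List d h:=((d -> Int) -> b)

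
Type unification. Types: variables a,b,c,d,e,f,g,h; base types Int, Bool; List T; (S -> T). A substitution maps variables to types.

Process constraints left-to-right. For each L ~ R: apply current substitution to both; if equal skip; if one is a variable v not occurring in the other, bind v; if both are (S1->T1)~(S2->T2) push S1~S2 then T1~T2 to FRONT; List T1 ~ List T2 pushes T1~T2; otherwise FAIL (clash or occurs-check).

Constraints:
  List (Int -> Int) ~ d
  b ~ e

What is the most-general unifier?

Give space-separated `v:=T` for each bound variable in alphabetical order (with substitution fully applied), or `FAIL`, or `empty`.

Answer: b:=e d:=List (Int -> Int)

Derivation:
step 1: unify List (Int -> Int) ~ d  [subst: {-} | 1 pending]
  bind d := List (Int -> Int)
step 2: unify b ~ e  [subst: {d:=List (Int -> Int)} | 0 pending]
  bind b := e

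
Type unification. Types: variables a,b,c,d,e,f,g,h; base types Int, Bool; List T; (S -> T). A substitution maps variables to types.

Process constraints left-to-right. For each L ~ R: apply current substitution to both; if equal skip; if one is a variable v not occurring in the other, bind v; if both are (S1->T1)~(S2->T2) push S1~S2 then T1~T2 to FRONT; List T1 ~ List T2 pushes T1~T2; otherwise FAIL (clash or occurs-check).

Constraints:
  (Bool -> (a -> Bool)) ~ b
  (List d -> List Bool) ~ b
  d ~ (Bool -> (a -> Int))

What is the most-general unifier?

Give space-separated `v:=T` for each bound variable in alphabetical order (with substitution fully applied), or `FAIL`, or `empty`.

Answer: FAIL

Derivation:
step 1: unify (Bool -> (a -> Bool)) ~ b  [subst: {-} | 2 pending]
  bind b := (Bool -> (a -> Bool))
step 2: unify (List d -> List Bool) ~ (Bool -> (a -> Bool))  [subst: {b:=(Bool -> (a -> Bool))} | 1 pending]
  -> decompose arrow: push List d~Bool, List Bool~(a -> Bool)
step 3: unify List d ~ Bool  [subst: {b:=(Bool -> (a -> Bool))} | 2 pending]
  clash: List d vs Bool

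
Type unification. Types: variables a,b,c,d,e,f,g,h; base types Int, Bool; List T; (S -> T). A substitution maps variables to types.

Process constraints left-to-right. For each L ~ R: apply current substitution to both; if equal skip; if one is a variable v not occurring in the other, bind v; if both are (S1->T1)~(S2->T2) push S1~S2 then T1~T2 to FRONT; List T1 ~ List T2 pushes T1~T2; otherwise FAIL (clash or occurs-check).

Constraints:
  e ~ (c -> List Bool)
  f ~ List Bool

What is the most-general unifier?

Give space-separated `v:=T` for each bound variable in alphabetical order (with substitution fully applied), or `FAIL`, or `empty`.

Answer: e:=(c -> List Bool) f:=List Bool

Derivation:
step 1: unify e ~ (c -> List Bool)  [subst: {-} | 1 pending]
  bind e := (c -> List Bool)
step 2: unify f ~ List Bool  [subst: {e:=(c -> List Bool)} | 0 pending]
  bind f := List Bool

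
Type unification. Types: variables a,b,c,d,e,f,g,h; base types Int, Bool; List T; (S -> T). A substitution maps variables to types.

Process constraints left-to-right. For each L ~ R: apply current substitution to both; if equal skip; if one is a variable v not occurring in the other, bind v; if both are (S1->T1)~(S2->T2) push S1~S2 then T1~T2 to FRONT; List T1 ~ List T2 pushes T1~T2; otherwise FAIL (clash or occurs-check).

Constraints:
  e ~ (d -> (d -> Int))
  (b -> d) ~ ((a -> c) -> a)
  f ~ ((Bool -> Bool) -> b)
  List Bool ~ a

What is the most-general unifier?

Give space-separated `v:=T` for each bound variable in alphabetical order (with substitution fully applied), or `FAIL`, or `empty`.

Answer: a:=List Bool b:=(List Bool -> c) d:=List Bool e:=(List Bool -> (List Bool -> Int)) f:=((Bool -> Bool) -> (List Bool -> c))

Derivation:
step 1: unify e ~ (d -> (d -> Int))  [subst: {-} | 3 pending]
  bind e := (d -> (d -> Int))
step 2: unify (b -> d) ~ ((a -> c) -> a)  [subst: {e:=(d -> (d -> Int))} | 2 pending]
  -> decompose arrow: push b~(a -> c), d~a
step 3: unify b ~ (a -> c)  [subst: {e:=(d -> (d -> Int))} | 3 pending]
  bind b := (a -> c)
step 4: unify d ~ a  [subst: {e:=(d -> (d -> Int)), b:=(a -> c)} | 2 pending]
  bind d := a
step 5: unify f ~ ((Bool -> Bool) -> (a -> c))  [subst: {e:=(d -> (d -> Int)), b:=(a -> c), d:=a} | 1 pending]
  bind f := ((Bool -> Bool) -> (a -> c))
step 6: unify List Bool ~ a  [subst: {e:=(d -> (d -> Int)), b:=(a -> c), d:=a, f:=((Bool -> Bool) -> (a -> c))} | 0 pending]
  bind a := List Bool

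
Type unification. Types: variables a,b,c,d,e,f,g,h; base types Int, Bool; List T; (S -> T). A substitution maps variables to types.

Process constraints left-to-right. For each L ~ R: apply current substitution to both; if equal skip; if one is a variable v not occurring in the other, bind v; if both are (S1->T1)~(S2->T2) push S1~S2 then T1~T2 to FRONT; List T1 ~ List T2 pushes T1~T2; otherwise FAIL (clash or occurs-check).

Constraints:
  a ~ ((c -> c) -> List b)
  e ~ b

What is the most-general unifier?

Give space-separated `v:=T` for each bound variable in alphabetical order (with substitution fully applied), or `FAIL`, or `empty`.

step 1: unify a ~ ((c -> c) -> List b)  [subst: {-} | 1 pending]
  bind a := ((c -> c) -> List b)
step 2: unify e ~ b  [subst: {a:=((c -> c) -> List b)} | 0 pending]
  bind e := b

Answer: a:=((c -> c) -> List b) e:=b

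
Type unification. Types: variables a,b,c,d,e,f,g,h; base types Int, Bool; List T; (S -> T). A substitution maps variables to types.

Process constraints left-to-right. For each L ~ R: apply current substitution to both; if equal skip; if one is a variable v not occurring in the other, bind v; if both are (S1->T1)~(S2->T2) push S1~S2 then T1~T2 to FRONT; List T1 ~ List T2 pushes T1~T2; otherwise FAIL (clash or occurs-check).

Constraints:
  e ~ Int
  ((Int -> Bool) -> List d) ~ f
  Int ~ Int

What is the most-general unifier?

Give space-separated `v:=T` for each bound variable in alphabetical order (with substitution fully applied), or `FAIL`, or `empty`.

step 1: unify e ~ Int  [subst: {-} | 2 pending]
  bind e := Int
step 2: unify ((Int -> Bool) -> List d) ~ f  [subst: {e:=Int} | 1 pending]
  bind f := ((Int -> Bool) -> List d)
step 3: unify Int ~ Int  [subst: {e:=Int, f:=((Int -> Bool) -> List d)} | 0 pending]
  -> identical, skip

Answer: e:=Int f:=((Int -> Bool) -> List d)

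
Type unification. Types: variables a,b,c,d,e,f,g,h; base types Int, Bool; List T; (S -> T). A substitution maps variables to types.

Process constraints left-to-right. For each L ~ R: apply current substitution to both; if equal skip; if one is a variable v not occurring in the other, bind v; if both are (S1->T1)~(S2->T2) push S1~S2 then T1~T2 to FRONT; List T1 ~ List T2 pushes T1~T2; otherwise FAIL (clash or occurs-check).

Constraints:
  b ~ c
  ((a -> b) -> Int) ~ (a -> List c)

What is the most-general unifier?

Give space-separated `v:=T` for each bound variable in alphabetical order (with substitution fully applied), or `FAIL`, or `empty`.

step 1: unify b ~ c  [subst: {-} | 1 pending]
  bind b := c
step 2: unify ((a -> c) -> Int) ~ (a -> List c)  [subst: {b:=c} | 0 pending]
  -> decompose arrow: push (a -> c)~a, Int~List c
step 3: unify (a -> c) ~ a  [subst: {b:=c} | 1 pending]
  occurs-check fail

Answer: FAIL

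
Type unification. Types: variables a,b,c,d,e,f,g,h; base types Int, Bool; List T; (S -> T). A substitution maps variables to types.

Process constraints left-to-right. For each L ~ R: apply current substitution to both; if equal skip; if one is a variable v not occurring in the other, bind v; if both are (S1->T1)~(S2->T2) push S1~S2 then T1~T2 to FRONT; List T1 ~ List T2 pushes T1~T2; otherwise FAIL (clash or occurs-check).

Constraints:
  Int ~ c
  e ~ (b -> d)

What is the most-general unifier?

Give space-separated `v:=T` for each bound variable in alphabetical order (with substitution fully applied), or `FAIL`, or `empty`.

step 1: unify Int ~ c  [subst: {-} | 1 pending]
  bind c := Int
step 2: unify e ~ (b -> d)  [subst: {c:=Int} | 0 pending]
  bind e := (b -> d)

Answer: c:=Int e:=(b -> d)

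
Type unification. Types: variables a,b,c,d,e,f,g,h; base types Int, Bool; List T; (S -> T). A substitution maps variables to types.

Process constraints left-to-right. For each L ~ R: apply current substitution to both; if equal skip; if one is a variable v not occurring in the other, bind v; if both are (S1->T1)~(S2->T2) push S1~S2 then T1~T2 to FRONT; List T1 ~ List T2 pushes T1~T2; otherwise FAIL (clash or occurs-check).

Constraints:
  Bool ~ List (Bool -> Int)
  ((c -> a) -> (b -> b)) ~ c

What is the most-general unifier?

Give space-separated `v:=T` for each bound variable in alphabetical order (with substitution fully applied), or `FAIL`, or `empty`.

Answer: FAIL

Derivation:
step 1: unify Bool ~ List (Bool -> Int)  [subst: {-} | 1 pending]
  clash: Bool vs List (Bool -> Int)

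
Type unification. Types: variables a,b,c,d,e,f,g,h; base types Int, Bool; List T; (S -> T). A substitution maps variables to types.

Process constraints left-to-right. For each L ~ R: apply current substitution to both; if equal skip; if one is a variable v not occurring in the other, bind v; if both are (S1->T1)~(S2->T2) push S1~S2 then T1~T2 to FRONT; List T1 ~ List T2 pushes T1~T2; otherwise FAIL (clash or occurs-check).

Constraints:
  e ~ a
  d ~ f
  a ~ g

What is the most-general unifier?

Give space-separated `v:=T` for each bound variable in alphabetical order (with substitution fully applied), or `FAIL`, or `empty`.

Answer: a:=g d:=f e:=g

Derivation:
step 1: unify e ~ a  [subst: {-} | 2 pending]
  bind e := a
step 2: unify d ~ f  [subst: {e:=a} | 1 pending]
  bind d := f
step 3: unify a ~ g  [subst: {e:=a, d:=f} | 0 pending]
  bind a := g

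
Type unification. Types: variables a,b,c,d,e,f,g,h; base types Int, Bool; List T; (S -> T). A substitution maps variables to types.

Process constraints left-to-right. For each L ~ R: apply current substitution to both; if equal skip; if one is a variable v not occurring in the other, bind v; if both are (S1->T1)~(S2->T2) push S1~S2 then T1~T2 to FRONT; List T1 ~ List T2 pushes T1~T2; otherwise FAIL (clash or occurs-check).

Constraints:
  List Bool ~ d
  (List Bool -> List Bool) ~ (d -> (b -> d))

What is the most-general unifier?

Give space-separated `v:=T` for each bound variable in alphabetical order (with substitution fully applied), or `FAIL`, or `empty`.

step 1: unify List Bool ~ d  [subst: {-} | 1 pending]
  bind d := List Bool
step 2: unify (List Bool -> List Bool) ~ (List Bool -> (b -> List Bool))  [subst: {d:=List Bool} | 0 pending]
  -> decompose arrow: push List Bool~List Bool, List Bool~(b -> List Bool)
step 3: unify List Bool ~ List Bool  [subst: {d:=List Bool} | 1 pending]
  -> identical, skip
step 4: unify List Bool ~ (b -> List Bool)  [subst: {d:=List Bool} | 0 pending]
  clash: List Bool vs (b -> List Bool)

Answer: FAIL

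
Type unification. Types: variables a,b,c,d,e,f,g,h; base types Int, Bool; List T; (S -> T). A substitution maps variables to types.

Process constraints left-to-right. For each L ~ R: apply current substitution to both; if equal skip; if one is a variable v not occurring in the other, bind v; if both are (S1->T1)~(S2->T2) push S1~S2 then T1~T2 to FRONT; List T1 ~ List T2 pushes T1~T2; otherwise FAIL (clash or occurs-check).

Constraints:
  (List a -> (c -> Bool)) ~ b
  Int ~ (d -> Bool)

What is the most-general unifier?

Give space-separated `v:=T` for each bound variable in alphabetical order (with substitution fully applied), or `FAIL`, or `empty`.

Answer: FAIL

Derivation:
step 1: unify (List a -> (c -> Bool)) ~ b  [subst: {-} | 1 pending]
  bind b := (List a -> (c -> Bool))
step 2: unify Int ~ (d -> Bool)  [subst: {b:=(List a -> (c -> Bool))} | 0 pending]
  clash: Int vs (d -> Bool)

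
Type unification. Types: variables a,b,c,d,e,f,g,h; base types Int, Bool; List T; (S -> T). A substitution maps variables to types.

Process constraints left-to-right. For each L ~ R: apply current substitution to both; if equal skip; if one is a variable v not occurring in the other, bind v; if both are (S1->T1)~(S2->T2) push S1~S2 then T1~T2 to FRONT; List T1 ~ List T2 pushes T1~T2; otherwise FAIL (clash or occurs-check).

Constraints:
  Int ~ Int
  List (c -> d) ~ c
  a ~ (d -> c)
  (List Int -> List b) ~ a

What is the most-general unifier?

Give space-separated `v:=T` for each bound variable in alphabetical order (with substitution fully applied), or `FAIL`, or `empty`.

step 1: unify Int ~ Int  [subst: {-} | 3 pending]
  -> identical, skip
step 2: unify List (c -> d) ~ c  [subst: {-} | 2 pending]
  occurs-check fail

Answer: FAIL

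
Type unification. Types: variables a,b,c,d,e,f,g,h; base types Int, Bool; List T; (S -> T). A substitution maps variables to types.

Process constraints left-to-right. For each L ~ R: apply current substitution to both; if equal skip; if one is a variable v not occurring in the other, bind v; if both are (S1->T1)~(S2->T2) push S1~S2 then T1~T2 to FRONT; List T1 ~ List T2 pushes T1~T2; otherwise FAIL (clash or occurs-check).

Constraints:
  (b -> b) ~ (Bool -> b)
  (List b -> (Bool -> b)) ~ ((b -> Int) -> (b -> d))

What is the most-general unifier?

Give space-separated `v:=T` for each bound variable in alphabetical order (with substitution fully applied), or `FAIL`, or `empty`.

Answer: FAIL

Derivation:
step 1: unify (b -> b) ~ (Bool -> b)  [subst: {-} | 1 pending]
  -> decompose arrow: push b~Bool, b~b
step 2: unify b ~ Bool  [subst: {-} | 2 pending]
  bind b := Bool
step 3: unify Bool ~ Bool  [subst: {b:=Bool} | 1 pending]
  -> identical, skip
step 4: unify (List Bool -> (Bool -> Bool)) ~ ((Bool -> Int) -> (Bool -> d))  [subst: {b:=Bool} | 0 pending]
  -> decompose arrow: push List Bool~(Bool -> Int), (Bool -> Bool)~(Bool -> d)
step 5: unify List Bool ~ (Bool -> Int)  [subst: {b:=Bool} | 1 pending]
  clash: List Bool vs (Bool -> Int)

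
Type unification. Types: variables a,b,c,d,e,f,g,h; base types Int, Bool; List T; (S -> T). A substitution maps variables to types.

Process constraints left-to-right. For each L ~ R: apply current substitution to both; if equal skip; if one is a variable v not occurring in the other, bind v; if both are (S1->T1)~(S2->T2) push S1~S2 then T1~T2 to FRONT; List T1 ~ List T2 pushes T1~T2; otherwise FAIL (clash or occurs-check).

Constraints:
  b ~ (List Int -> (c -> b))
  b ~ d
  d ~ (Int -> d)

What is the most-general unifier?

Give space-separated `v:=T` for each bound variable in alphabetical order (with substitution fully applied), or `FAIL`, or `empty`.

step 1: unify b ~ (List Int -> (c -> b))  [subst: {-} | 2 pending]
  occurs-check fail: b in (List Int -> (c -> b))

Answer: FAIL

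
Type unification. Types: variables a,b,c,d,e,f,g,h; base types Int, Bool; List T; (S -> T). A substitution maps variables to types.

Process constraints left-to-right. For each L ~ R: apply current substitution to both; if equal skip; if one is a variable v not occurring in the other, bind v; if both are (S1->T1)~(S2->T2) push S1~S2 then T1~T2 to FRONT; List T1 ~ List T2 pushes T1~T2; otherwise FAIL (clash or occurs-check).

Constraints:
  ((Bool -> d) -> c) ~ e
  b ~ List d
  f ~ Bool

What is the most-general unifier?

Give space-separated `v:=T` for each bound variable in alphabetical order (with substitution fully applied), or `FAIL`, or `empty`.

step 1: unify ((Bool -> d) -> c) ~ e  [subst: {-} | 2 pending]
  bind e := ((Bool -> d) -> c)
step 2: unify b ~ List d  [subst: {e:=((Bool -> d) -> c)} | 1 pending]
  bind b := List d
step 3: unify f ~ Bool  [subst: {e:=((Bool -> d) -> c), b:=List d} | 0 pending]
  bind f := Bool

Answer: b:=List d e:=((Bool -> d) -> c) f:=Bool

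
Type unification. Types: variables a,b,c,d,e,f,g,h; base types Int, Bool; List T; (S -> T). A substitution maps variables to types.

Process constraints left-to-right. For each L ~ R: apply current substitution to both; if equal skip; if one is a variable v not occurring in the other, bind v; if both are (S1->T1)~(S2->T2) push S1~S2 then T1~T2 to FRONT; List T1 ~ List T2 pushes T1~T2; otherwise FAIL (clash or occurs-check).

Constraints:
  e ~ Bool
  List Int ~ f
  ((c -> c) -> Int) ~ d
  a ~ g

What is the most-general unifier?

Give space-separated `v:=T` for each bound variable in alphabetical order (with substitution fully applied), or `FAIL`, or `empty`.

Answer: a:=g d:=((c -> c) -> Int) e:=Bool f:=List Int

Derivation:
step 1: unify e ~ Bool  [subst: {-} | 3 pending]
  bind e := Bool
step 2: unify List Int ~ f  [subst: {e:=Bool} | 2 pending]
  bind f := List Int
step 3: unify ((c -> c) -> Int) ~ d  [subst: {e:=Bool, f:=List Int} | 1 pending]
  bind d := ((c -> c) -> Int)
step 4: unify a ~ g  [subst: {e:=Bool, f:=List Int, d:=((c -> c) -> Int)} | 0 pending]
  bind a := g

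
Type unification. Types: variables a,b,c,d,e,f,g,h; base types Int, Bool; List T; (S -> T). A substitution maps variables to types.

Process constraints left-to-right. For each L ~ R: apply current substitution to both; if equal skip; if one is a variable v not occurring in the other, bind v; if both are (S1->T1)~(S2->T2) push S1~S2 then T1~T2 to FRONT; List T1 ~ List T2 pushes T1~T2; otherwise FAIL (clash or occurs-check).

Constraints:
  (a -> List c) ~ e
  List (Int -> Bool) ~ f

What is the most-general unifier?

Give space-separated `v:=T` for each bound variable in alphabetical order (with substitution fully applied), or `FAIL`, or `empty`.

step 1: unify (a -> List c) ~ e  [subst: {-} | 1 pending]
  bind e := (a -> List c)
step 2: unify List (Int -> Bool) ~ f  [subst: {e:=(a -> List c)} | 0 pending]
  bind f := List (Int -> Bool)

Answer: e:=(a -> List c) f:=List (Int -> Bool)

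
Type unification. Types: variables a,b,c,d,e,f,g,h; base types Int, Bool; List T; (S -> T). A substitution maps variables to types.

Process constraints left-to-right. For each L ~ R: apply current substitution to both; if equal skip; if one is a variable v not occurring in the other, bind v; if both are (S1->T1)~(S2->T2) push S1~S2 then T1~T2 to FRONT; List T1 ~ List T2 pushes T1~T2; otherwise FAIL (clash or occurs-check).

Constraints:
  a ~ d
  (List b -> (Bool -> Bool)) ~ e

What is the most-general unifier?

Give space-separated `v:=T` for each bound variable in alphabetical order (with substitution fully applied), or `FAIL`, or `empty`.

Answer: a:=d e:=(List b -> (Bool -> Bool))

Derivation:
step 1: unify a ~ d  [subst: {-} | 1 pending]
  bind a := d
step 2: unify (List b -> (Bool -> Bool)) ~ e  [subst: {a:=d} | 0 pending]
  bind e := (List b -> (Bool -> Bool))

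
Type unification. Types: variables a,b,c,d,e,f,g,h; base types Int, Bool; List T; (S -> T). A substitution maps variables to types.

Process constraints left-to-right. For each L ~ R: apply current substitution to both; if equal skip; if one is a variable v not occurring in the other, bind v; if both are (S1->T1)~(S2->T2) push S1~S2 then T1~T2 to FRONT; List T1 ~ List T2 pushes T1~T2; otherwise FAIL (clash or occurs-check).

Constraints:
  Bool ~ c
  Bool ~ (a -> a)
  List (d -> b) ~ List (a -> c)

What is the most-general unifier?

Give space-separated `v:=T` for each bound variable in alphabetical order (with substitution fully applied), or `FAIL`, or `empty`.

step 1: unify Bool ~ c  [subst: {-} | 2 pending]
  bind c := Bool
step 2: unify Bool ~ (a -> a)  [subst: {c:=Bool} | 1 pending]
  clash: Bool vs (a -> a)

Answer: FAIL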